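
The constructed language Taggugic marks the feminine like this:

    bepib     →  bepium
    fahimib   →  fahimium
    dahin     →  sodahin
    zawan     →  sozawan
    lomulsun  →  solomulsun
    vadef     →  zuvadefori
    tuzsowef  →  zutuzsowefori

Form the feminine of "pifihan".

sopifihan

bepib and dahin both have last vowel 'i' yet inflect differently (bepium, sodahin), so the last vowel is not what conditions the rule; the final letter is.
"pifihan" ends in -n. The stems ending in -n (lomulsun → solomulsun, zawan → sozawan, dahin → sodahin) add the prefix so-.
So pifihan → sopifihan.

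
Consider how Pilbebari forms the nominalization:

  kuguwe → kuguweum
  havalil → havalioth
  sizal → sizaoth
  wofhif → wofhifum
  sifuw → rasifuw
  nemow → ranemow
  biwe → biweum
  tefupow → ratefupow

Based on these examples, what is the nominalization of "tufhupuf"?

havalil and wofhif both have last vowel 'i' yet inflect differently (havalioth, wofhifum), so the last vowel is not what conditions the rule; the final letter is.
"tufhupuf" ends in -f. The one such stem in the data (wofhif → wofhifum) adds -um, so the same rule applies.
The other patterns: stems ending in -w add the prefix ra-; stems ending in -l drop the final letter and add -oth.
So tufhupuf → tufhupufum.

tufhupufum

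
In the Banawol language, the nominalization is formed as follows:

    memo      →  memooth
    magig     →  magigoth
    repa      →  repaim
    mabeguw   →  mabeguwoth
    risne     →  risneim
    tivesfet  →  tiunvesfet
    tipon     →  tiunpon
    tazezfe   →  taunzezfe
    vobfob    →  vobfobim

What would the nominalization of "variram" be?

tazezfe and risne both end in -e yet inflect differently (taunzezfe, risneim), so the final letter is not what conditions the rule; the first letter is.
"variram" begins with v-. The one such stem in the data (vobfob → vobfobim) adds -im, so the same rule applies.
So variram → variramim.

variramim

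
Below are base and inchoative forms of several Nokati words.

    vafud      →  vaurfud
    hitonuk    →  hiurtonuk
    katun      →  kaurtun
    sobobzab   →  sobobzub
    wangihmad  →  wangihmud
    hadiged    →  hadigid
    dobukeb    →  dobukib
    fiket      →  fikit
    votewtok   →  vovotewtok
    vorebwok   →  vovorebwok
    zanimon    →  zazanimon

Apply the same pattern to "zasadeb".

vafud and wangihmad both end in -d yet inflect differently (vaurfud, wangihmud), so the final letter is not what conditions the rule; the last vowel is.
"zasadeb" has last vowel 'e'. The stems whose last vowel is 'e' (hadiged → hadigid, dobukeb → dobukib, fiket → fikit) change the last vowel to 'i'.
So zasadeb → zasadib.

zasadib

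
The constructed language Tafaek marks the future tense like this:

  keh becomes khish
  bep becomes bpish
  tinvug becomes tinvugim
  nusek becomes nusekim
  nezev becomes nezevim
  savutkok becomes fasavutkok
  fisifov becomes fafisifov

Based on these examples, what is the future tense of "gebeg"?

gebegim

nusek and savutkok both end in -k yet inflect differently (nusekim, fasavutkok), so the final letter is not what conditions the rule; the number of vowels is.
"gebeg" has 2 vowels. The stems with 2 vowels (tinvug → tinvugim, nusek → nusekim, nezev → nezevim) add -im.
So gebeg → gebegim.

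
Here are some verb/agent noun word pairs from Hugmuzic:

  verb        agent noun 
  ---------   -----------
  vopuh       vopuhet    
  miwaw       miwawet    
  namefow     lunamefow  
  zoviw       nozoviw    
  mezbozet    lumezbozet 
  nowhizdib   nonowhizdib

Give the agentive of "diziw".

zoviw and miwaw both end in -w yet inflect differently (nozoviw, miwawet), so the final letter is not what conditions the rule; the last vowel is.
"diziw" has last vowel 'i'. The stems whose last vowel is 'i' (zoviw → nozoviw, nowhizdib → nonowhizdib) add the prefix no-.
So diziw → nodiziw.

nodiziw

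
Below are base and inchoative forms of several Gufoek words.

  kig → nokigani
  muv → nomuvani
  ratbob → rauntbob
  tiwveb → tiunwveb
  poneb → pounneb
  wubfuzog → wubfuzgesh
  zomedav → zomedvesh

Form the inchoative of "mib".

nomibani

"mib" has 1 vowel. The stems with 1 vowel (kig → nokigani, muv → nomuvani) add no- … -ani around the stem.
The other patterns: stems with 2 vowels insert -un- after the first vowel; stems with 3 vowels delete the last vowel and add -esh.
So mib → nomibani.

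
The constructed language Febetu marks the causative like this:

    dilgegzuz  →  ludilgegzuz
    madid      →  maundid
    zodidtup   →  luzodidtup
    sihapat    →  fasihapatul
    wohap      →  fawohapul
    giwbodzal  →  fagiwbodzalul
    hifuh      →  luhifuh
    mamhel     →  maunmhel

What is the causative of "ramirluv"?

wohap and zodidtup both end in -p yet inflect differently (fawohapul, luzodidtup), so the final letter is not what conditions the rule; the last vowel is.
"ramirluv" has last vowel 'u'. The stems whose last vowel is 'u' (zodidtup → luzodidtup, hifuh → luhifuh, dilgegzuz → ludilgegzuz) add the prefix lu-.
The other patterns: stems whose last vowel is 'a' add fa- … -ul around the stem; stems whose last vowel is 'e' or 'i' insert -un- after the first vowel.
So ramirluv → luramirluv.

luramirluv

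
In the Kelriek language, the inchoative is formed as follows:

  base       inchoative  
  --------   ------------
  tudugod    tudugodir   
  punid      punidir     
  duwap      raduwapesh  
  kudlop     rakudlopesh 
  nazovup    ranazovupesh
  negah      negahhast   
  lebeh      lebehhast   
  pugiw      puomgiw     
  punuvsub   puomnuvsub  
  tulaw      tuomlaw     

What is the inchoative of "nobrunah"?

nobrunahhast

"nobrunah" ends in -h. The stems ending in -h (negah → negahhast, lebeh → lebehhast) double the final consonant and add -ast.
So nobrunah → nobrunahhast.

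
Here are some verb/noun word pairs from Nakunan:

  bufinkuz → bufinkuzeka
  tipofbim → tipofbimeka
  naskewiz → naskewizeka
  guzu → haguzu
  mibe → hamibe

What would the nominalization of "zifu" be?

bufinkuz and guzu both have last vowel 'u' yet inflect differently (bufinkuzeka, haguzu), so the last vowel is not what conditions the rule; whether the stem ends in a vowel or a consonant is.
"zifu" ends in a vowel. The stems ending in a vowel (guzu → haguzu, mibe → hamibe) add the prefix ha-.
So zifu → hazifu.

hazifu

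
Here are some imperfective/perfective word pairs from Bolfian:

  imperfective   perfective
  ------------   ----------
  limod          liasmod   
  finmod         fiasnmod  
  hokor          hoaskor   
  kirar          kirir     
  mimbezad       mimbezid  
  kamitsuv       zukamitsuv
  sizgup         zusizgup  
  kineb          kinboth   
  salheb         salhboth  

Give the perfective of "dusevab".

hokor and kirar both end in -r yet inflect differently (hoaskor, kirir), so the final letter is not what conditions the rule; the last vowel is.
"dusevab" has last vowel 'a'. The stems whose last vowel is 'a' (kirar → kirir, mimbezad → mimbezid) change the last vowel to 'i'.
The other patterns: stems whose last vowel is 'o' insert -as- after the first vowel; stems whose last vowel is 'u' add the prefix zu-; stems whose last vowel is 'e' delete the last vowel and add -oth.
So dusevab → dusevib.

dusevib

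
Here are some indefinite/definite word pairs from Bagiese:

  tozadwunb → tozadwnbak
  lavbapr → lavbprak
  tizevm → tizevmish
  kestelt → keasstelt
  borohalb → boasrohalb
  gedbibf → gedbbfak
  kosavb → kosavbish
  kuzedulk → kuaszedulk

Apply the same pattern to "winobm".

kosavb and borohalb both end in -b yet inflect differently (kosavbish, boasrohalb), so the final letter is not what conditions the rule; the second-to-last letter is.
"winobm" has second-to-last letter 'b'. The one such stem in the data (gedbibf → gedbbfak) deletes the last vowel and adds -ak (as do tozadwunb, lavbapr), so the same rule applies.
So winobm → winbmak.

winbmak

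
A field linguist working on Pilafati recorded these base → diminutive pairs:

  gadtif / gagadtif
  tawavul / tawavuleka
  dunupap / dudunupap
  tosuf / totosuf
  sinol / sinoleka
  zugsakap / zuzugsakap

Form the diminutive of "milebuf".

tawavul and tosuf both have last vowel 'u' yet inflect differently (tawavuleka, totosuf), so the last vowel is not what conditions the rule; the final letter is.
"milebuf" ends in -f. The stems ending in -f (tosuf → totosuf, gadtif → gagadtif) repeat the first consonant+vowel as a prefix.
The other pattern: stems ending in -l add -eka.
So milebuf → mimilebuf.

mimilebuf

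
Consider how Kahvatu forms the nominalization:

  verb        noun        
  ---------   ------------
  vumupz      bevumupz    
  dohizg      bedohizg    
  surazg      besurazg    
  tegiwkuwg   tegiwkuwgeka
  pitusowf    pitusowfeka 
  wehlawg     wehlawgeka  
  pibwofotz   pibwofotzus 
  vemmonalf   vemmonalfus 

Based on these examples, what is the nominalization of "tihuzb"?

dohizg and tegiwkuwg both end in -g yet inflect differently (bedohizg, tegiwkuwgeka), so the final letter is not what conditions the rule; the second-to-last letter is.
"tihuzb" has second-to-last letter 'z'. The stems whose second-to-last letter is 'z' (dohizg → bedohizg, surazg → besurazg) add the prefix be-.
So tihuzb → betihuzb.

betihuzb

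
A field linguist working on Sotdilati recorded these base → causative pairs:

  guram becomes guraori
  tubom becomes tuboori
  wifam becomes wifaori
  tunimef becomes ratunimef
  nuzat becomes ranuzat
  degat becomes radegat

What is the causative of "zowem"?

zoweori

"zowem" ends in -m. The stems ending in -m (guram → guraori, tubom → tuboori, wifam → wifaori) drop the final letter and add -ori.
So zowem → zoweori.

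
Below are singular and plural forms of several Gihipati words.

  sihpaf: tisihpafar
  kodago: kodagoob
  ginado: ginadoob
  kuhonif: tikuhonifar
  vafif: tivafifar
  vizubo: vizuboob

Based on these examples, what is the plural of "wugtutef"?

kodago and kuhonif both begin with k- yet inflect differently (kodagoob, tikuhonifar), so the first letter is not what conditions the rule; whether the stem ends in a vowel or a consonant is.
"wugtutef" ends in a consonant. The stems ending in a consonant (kuhonif → tikuhonifar, sihpaf → tisihpafar, vafif → tivafifar) add ti- … -ar around the stem.
The other pattern: stems ending in a vowel add -ob.
So wugtutef → tiwugtutefar.

tiwugtutefar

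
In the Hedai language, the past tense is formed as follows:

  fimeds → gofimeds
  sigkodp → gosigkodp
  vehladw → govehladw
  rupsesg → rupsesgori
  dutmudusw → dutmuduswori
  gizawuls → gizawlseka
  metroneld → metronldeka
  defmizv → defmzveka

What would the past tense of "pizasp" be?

pizaspori

vehladw and dutmudusw both end in -w yet inflect differently (govehladw, dutmuduswori), so the final letter is not what conditions the rule; the second-to-last letter is.
"pizasp" has second-to-last letter 's'. The stems whose second-to-last letter is 's' (rupsesg → rupsesgori, dutmudusw → dutmuduswori) add -ori.
So pizasp → pizaspori.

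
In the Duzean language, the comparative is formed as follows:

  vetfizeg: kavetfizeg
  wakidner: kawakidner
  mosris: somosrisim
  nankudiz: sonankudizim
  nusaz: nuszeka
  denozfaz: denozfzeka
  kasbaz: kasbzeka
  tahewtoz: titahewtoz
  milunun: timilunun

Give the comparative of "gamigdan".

nankudiz and nusaz both end in -z yet inflect differently (sonankudizim, nuszeka), so the final letter is not what conditions the rule; the last vowel is.
"gamigdan" has last vowel 'a'. The stems whose last vowel is 'a' (nusaz → nuszeka, denozfaz → denozfzeka, kasbaz → kasbzeka) delete the last vowel and add -eka.
The other patterns: stems whose last vowel is 'e' add the prefix ka-; stems whose last vowel is 'i' add so- … -im around the stem; stems whose last vowel is 'o' or 'u' add the prefix ti-.
So gamigdan → gamigdneka.

gamigdneka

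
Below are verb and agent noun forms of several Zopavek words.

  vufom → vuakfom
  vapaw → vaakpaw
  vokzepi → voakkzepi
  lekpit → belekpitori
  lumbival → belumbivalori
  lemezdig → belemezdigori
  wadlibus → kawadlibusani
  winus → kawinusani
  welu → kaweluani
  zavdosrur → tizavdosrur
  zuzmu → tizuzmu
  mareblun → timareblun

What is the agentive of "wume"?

welu and zuzmu both end in -u yet inflect differently (kaweluani, tizuzmu), so the final letter is not what conditions the rule; the first letter is.
"wume" begins with w-. The stems beginning with w- (wadlibus → kawadlibusani, winus → kawinusani, welu → kaweluani) add ka- … -ani around the stem.
The other patterns: stems beginning with v- insert -ak- after the first vowel; stems beginning with l- add be- … -ori around the stem; stems beginning with m- or z- add the prefix ti-.
So wume → kawumeani.

kawumeani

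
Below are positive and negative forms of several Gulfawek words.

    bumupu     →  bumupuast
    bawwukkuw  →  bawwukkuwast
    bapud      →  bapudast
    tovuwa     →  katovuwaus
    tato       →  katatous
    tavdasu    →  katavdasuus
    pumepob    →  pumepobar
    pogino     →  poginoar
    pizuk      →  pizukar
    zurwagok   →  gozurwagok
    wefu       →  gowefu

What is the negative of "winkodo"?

gowinkodo

bumupu and tavdasu both end in -u yet inflect differently (bumupuast, katavdasuus), so the final letter is not what conditions the rule; the first letter is.
"winkodo" begins with w-. The one such stem in the data (wefu → gowefu) adds the prefix go-, so the same rule applies.
The other patterns: stems beginning with b- add -ast; stems beginning with t- add ka- … -us around the stem; stems beginning with p- add -ar.
So winkodo → gowinkodo.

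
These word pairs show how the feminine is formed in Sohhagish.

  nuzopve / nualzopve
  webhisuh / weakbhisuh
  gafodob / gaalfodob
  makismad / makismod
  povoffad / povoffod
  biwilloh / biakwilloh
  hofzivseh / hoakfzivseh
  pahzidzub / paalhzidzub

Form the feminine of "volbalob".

biwilloh and gafodob both have last vowel 'o' yet inflect differently (biakwilloh, gaalfodob), so the last vowel is not what conditions the rule; the final letter is.
"volbalob" ends in -b. The stems ending in -b (gafodob → gaalfodob, pahzidzub → paalhzidzub) insert -al- after the first vowel.
The other patterns: stems ending in -d change the last vowel to 'o'; stems ending in -h insert -ak- after the first vowel.
So volbalob → voallbalob.

voallbalob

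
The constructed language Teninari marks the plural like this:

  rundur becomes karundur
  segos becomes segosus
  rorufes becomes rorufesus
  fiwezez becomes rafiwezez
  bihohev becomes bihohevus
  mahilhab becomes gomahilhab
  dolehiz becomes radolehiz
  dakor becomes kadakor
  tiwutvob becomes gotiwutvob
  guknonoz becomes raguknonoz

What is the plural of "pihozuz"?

rapihozuz

dakor and tiwutvob both have last vowel 'o' yet inflect differently (kadakor, gotiwutvob), so the last vowel is not what conditions the rule; the final letter is.
"pihozuz" ends in -z. The stems ending in -z (dolehiz → radolehiz, fiwezez → rafiwezez, guknonoz → raguknonoz) add the prefix ra-.
The other patterns: stems ending in -r add the prefix ka-; stems ending in -b add the prefix go-; stems ending in -s or -v add -us.
So pihozuz → rapihozuz.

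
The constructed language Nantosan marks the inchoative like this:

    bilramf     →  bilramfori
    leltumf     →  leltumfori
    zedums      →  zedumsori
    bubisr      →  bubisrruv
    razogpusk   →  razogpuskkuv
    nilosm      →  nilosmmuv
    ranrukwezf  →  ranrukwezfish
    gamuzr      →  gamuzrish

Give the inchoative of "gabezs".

gabezsish

"gabezs" has second-to-last letter 'z'. The stems whose second-to-last letter is 'z' (ranrukwezf → ranrukwezfish, gamuzr → gamuzrish) add -ish.
So gabezs → gabezsish.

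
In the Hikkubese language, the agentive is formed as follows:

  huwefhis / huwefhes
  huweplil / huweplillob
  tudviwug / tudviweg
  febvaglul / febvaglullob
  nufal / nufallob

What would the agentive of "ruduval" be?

ruduvallob

febvaglul and tudviwug both have last vowel 'u' yet inflect differently (febvaglullob, tudviweg), so the last vowel is not what conditions the rule; the final letter is.
"ruduval" ends in -l. The stems ending in -l (huweplil → huweplillob, febvaglul → febvaglullob, nufal → nufallob) double the final consonant and add -ob.
The other pattern: stems ending in -g or -s change the last vowel to 'e'.
So ruduval → ruduvallob.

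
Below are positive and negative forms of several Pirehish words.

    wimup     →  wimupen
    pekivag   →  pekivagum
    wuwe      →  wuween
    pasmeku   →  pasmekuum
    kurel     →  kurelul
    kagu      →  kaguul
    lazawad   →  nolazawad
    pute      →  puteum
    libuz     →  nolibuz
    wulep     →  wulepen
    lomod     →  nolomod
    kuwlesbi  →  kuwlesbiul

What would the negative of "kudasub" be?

kudasubul

"kudasub" begins with k-. The stems beginning with k- (kuwlesbi → kuwlesbiul, kagu → kaguul, kurel → kurelul) add -ul.
The other patterns: stems beginning with l- add the prefix no-; stems beginning with w- add -en; stems beginning with p- add -um.
So kudasub → kudasubul.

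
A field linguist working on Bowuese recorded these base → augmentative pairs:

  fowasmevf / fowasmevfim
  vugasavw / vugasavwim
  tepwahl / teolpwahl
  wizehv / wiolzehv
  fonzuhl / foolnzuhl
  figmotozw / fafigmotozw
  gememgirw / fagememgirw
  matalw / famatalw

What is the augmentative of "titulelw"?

fatitulelw

"titulelw" has second-to-last letter 'l'. The one such stem in the data (matalw → famatalw) adds the prefix fa-, so the same rule applies.
The other patterns: stems whose second-to-last letter is 'v' add -im; stems whose second-to-last letter is 'h' insert -ol- after the first vowel.
So titulelw → fatitulelw.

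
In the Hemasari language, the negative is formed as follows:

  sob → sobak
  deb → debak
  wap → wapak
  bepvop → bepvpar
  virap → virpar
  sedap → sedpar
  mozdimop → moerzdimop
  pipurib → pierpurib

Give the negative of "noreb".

wap and bepvop both end in -p yet inflect differently (wapak, bepvpar), so the final letter is not what conditions the rule; the number of vowels is.
"noreb" has 2 vowels. The stems with 2 vowels (bepvop → bepvpar, virap → virpar, sedap → sedpar) delete the last vowel and add -ar.
The other patterns: stems with 1 vowel add -ak; stems with 3 vowels insert -er- after the first vowel.
So noreb → norbar.

norbar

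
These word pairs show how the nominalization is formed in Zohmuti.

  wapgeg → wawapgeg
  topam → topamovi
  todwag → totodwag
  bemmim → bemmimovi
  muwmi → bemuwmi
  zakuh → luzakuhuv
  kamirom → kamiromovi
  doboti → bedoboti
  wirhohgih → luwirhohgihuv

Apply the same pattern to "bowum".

muwmi and wirhohgih both have last vowel 'i' yet inflect differently (bemuwmi, luwirhohgihuv), so the last vowel is not what conditions the rule; the final letter is.
"bowum" ends in -m. The stems ending in -m (bemmim → bemmimovi, kamirom → kamiromovi, topam → topamovi) add -ovi.
The other patterns: stems ending in -i add the prefix be-; stems ending in -g repeat the first consonant+vowel as a prefix; stems ending in -h add lu- … -uv around the stem.
So bowum → bowumovi.

bowumovi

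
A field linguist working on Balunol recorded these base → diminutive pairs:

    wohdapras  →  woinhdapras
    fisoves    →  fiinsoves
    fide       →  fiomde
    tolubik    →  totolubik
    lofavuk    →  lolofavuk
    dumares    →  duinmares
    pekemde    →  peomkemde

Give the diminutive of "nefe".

fisoves and pekemde both have last vowel 'e' yet inflect differently (fiinsoves, peomkemde), so the last vowel is not what conditions the rule; the final letter is.
"nefe" ends in -e. The stems ending in -e (pekemde → peomkemde, fide → fiomde) insert -om- after the first vowel.
The other patterns: stems ending in -s insert -in- after the first vowel; stems ending in -k repeat the first consonant+vowel as a prefix.
So nefe → neomfe.

neomfe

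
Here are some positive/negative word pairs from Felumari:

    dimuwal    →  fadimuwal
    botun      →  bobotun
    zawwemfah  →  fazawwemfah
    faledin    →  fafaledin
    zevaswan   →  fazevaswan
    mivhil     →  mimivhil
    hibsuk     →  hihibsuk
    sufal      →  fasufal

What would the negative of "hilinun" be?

zevaswan and botun both end in -n yet inflect differently (fazevaswan, bobotun), so the final letter is not what conditions the rule; the last vowel is.
"hilinun" has last vowel 'u'. The stems whose last vowel is 'u' (hibsuk → hihibsuk, botun → bobotun) repeat the first consonant+vowel as a prefix.
So hilinun → hihilinun.

hihilinun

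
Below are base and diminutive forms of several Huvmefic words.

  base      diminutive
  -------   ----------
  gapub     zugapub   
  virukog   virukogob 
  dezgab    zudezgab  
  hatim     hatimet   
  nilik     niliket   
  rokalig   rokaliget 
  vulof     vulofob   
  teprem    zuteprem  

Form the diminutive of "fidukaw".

zufidukaw

virukog and rokalig both end in -g yet inflect differently (virukogob, rokaliget), so the final letter is not what conditions the rule; the last vowel is.
"fidukaw" has last vowel 'a'. The one such stem in the data (dezgab → zudezgab) adds the prefix zu-, so the same rule applies.
The other patterns: stems whose last vowel is 'o' add -ob; stems whose last vowel is 'i' add -et.
So fidukaw → zufidukaw.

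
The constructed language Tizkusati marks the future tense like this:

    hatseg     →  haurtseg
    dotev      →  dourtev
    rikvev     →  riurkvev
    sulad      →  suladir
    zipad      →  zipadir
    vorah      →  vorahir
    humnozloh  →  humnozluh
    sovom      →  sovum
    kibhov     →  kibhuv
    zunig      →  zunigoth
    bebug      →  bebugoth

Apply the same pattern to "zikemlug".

vorah and humnozloh both end in -h yet inflect differently (vorahir, humnozluh), so the final letter is not what conditions the rule; the last vowel is.
"zikemlug" has last vowel 'u'. The one such stem in the data (bebug → bebugoth) adds -oth, so the same rule applies.
So zikemlug → zikemlugoth.

zikemlugoth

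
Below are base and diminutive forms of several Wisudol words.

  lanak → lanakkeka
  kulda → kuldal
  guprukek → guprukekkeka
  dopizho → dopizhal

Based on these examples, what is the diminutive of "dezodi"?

kulda and lanak both have last vowel 'a' yet inflect differently (kuldal, lanakkeka), so the last vowel is not what conditions the rule; whether the stem ends in a vowel or a consonant is.
"dezodi" ends in a vowel. The stems ending in a vowel (dopizho → dopizhal, kulda → kuldal) drop the final letter and add -al.
The other pattern: stems ending in a consonant double the final consonant and add -eka.
So dezodi → dezodal.

dezodal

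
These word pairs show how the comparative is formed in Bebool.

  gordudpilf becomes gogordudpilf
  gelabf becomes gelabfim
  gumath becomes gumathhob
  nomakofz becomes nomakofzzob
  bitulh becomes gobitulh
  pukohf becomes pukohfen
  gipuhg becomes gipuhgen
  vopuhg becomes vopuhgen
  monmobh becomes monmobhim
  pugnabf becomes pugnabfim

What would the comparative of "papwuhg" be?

papwuhgen

pugnabf and gordudpilf both end in -f yet inflect differently (pugnabfim, gogordudpilf), so the final letter is not what conditions the rule; the second-to-last letter is.
"papwuhg" has second-to-last letter 'h'. The stems whose second-to-last letter is 'h' (vopuhg → vopuhgen, gipuhg → gipuhgen, pukohf → pukohfen) add -en.
So papwuhg → papwuhgen.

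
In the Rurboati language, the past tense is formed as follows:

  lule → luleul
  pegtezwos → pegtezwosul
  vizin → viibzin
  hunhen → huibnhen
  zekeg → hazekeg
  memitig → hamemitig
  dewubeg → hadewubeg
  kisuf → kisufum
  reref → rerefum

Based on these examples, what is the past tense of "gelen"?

"gelen" ends in -n. The stems ending in -n (vizin → viibzin, hunhen → huibnhen) insert -ib- after the first vowel.
The other patterns: stems ending in -e or -s add -ul; stems ending in -g add the prefix ha-; stems ending in -f add -um.
So gelen → geiblen.

geiblen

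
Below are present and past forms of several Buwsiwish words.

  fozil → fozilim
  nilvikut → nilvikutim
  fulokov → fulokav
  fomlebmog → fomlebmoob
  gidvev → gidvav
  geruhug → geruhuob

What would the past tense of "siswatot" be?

siswatotim

fomlebmog and fulokov both have last vowel 'o' yet inflect differently (fomlebmoob, fulokav), so the last vowel is not what conditions the rule; the final letter is.
"siswatot" ends in -t. The one such stem in the data (nilvikut → nilvikutim) adds -im, so the same rule applies.
The other patterns: stems ending in -g drop the final letter and add -ob; stems ending in -v change the last vowel to 'a'.
So siswatot → siswatotim.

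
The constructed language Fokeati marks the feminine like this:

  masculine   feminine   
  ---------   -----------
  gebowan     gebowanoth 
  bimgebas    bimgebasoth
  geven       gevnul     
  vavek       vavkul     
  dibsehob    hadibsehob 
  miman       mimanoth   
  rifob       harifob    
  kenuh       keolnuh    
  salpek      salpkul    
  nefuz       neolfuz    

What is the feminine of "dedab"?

gebowan and geven both end in -n yet inflect differently (gebowanoth, gevnul), so the final letter is not what conditions the rule; the last vowel is.
"dedab" has last vowel 'a'. The stems whose last vowel is 'a' (gebowan → gebowanoth, miman → mimanoth, bimgebas → bimgebasoth) add -oth.
The other patterns: stems whose last vowel is 'o' add the prefix ha-; stems whose last vowel is 'e' delete the last vowel and add -ul; stems whose last vowel is 'u' insert -ol- after the first vowel.
So dedab → dedaboth.

dedaboth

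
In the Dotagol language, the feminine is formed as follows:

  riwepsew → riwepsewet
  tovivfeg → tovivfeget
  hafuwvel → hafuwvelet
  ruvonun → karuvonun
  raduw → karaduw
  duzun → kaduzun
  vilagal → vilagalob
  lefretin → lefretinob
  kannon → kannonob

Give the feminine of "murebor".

mureborob

riwepsew and raduw both end in -w yet inflect differently (riwepsewet, karaduw), so the final letter is not what conditions the rule; the last vowel is.
"murebor" has last vowel 'o'. The one such stem in the data (kannon → kannonob) adds -ob, so the same rule applies.
The other patterns: stems whose last vowel is 'e' add -et; stems whose last vowel is 'u' add the prefix ka-.
So murebor → mureborob.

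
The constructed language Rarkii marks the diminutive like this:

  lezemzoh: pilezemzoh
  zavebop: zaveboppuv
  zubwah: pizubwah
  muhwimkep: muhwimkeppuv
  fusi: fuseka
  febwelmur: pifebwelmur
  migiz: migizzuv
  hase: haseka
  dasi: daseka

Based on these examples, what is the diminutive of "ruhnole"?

zavebop and lezemzoh both have last vowel 'o' yet inflect differently (zaveboppuv, pilezemzoh), so the last vowel is not what conditions the rule; the final letter is.
"ruhnole" ends in -e. The one such stem in the data (hase → haseka) drops the final letter and adds -eka (as do dasi, fusi), so the same rule applies.
The other patterns: stems ending in -p or -z double the final consonant and add -uv; stems ending in -h or -r add the prefix pi-.
So ruhnole → ruhnoleka.

ruhnoleka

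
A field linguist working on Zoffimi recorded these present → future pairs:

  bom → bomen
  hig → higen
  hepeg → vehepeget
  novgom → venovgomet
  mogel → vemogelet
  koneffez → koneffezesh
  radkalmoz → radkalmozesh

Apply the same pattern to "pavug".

vepavuget

hig and hepeg both end in -g yet inflect differently (higen, vehepeget), so the final letter is not what conditions the rule; the number of vowels is.
"pavug" has 2 vowels. The stems with 2 vowels (hepeg → vehepeget, novgom → venovgomet, mogel → vemogelet) add ve- … -et around the stem.
The other patterns: stems with 1 vowel add -en; stems with 3 vowels add -esh.
So pavug → vepavuget.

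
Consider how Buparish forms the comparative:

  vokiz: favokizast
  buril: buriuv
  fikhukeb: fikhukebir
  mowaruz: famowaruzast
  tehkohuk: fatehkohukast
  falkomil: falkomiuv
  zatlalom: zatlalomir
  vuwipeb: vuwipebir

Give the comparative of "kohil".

kohiuv

buril and vokiz both have last vowel 'i' yet inflect differently (buriuv, favokizast), so the last vowel is not what conditions the rule; the final letter is.
"kohil" ends in -l. The stems ending in -l (buril → buriuv, falkomil → falkomiuv) drop the final letter and add -uv.
The other patterns: stems ending in -k or -z add fa- … -ast around the stem; stems ending in -b or -m add -ir.
So kohil → kohiuv.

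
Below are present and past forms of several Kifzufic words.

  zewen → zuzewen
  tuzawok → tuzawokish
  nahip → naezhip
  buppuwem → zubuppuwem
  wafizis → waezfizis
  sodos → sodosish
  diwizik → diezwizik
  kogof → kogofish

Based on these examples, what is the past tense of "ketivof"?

diwizik and tuzawok both end in -k yet inflect differently (diezwizik, tuzawokish), so the final letter is not what conditions the rule; the last vowel is.
"ketivof" has last vowel 'o'. The stems whose last vowel is 'o' (tuzawok → tuzawokish, kogof → kogofish, sodos → sodosish) add -ish.
So ketivof → ketivofish.

ketivofish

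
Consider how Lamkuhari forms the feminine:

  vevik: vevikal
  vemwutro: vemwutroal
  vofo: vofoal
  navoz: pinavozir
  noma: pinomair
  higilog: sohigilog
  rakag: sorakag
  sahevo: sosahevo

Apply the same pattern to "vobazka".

vobazkaal

vemwutro and sahevo both end in -o yet inflect differently (vemwutroal, sosahevo), so the final letter is not what conditions the rule; the first letter is.
"vobazka" begins with v-. The stems beginning with v- (vevik → vevikal, vemwutro → vemwutroal, vofo → vofoal) add -al.
So vobazka → vobazkaal.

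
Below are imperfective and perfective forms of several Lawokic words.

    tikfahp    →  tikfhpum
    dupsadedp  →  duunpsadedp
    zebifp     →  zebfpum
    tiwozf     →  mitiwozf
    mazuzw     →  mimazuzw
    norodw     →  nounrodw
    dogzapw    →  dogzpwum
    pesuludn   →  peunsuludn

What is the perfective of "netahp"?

"netahp" has second-to-last letter 'h'. The one such stem in the data (tikfahp → tikfhpum) deletes the last vowel and adds -um (as do zebifp, dogzapw), so the same rule applies.
The other patterns: stems whose second-to-last letter is 'd' insert -un- after the first vowel; stems whose second-to-last letter is 'z' add the prefix mi-.
So netahp → nethpum.

nethpum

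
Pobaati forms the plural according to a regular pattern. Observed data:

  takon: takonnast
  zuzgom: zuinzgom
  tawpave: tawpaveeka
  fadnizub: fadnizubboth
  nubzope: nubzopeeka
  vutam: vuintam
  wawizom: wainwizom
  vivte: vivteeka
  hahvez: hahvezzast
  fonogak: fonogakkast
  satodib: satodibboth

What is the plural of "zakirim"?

"zakirim" ends in -m. The stems ending in -m (zuzgom → zuinzgom, vutam → vuintam, wawizom → wainwizom) insert -in- after the first vowel.
So zakirim → zainkirim.

zainkirim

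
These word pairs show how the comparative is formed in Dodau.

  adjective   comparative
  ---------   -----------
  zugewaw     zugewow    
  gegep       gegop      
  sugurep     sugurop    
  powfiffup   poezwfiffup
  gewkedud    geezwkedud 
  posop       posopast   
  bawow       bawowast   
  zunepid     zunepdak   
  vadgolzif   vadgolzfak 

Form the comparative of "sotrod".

sotrodast

gegep and powfiffup both end in -p yet inflect differently (gegop, poezwfiffup), so the final letter is not what conditions the rule; the last vowel is.
"sotrod" has last vowel 'o'. The stems whose last vowel is 'o' (posop → posopast, bawow → bawowast) add -ast.
The other patterns: stems whose last vowel is 'a' or 'e' change the last vowel to 'o'; stems whose last vowel is 'u' insert -ez- after the first vowel; stems whose last vowel is 'i' delete the last vowel and add -ak.
So sotrod → sotrodast.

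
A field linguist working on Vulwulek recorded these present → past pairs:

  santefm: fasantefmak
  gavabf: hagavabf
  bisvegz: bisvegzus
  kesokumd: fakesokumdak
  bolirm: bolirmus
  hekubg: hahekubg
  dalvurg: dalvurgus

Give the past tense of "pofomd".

fapofomdak

hekubg and dalvurg both end in -g yet inflect differently (hahekubg, dalvurgus), so the final letter is not what conditions the rule; the second-to-last letter is.
"pofomd" has second-to-last letter 'm'. The one such stem in the data (kesokumd → fakesokumdak) adds fa- … -ak around the stem, so the same rule applies.
The other patterns: stems whose second-to-last letter is 'b' add the prefix ha-; stems whose second-to-last letter is 'g' or 'r' add -us.
So pofomd → fapofomdak.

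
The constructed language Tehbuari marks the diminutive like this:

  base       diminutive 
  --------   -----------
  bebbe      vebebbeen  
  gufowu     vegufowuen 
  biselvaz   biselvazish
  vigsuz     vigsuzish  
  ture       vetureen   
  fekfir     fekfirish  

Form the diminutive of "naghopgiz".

"naghopgiz" ends in a consonant. The stems ending in a consonant (biselvaz → biselvazish, vigsuz → vigsuzish, fekfir → fekfirish) add -ish.
So naghopgiz → naghopgizish.

naghopgizish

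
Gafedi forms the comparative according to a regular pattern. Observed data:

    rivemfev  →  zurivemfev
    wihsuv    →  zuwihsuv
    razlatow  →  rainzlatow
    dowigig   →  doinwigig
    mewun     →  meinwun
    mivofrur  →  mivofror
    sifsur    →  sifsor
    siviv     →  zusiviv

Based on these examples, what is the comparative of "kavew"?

"kavew" ends in -w. The one such stem in the data (razlatow → rainzlatow) inserts -in- after the first vowel (as do dowigig, mewun), so the same rule applies.
The other patterns: stems ending in -v add the prefix zu-; stems ending in -r change the last vowel to 'o'.
So kavew → kainvew.

kainvew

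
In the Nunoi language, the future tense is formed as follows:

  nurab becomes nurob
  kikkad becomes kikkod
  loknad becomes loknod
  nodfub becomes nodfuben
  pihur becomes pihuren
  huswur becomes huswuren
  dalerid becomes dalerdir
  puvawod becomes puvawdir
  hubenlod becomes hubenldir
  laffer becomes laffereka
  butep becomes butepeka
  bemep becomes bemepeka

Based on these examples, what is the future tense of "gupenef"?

nurab and nodfub both end in -b yet inflect differently (nurob, nodfuben), so the final letter is not what conditions the rule; the last vowel is.
"gupenef" has last vowel 'e'. The stems whose last vowel is 'e' (laffer → laffereka, butep → butepeka, bemep → bemepeka) add -eka.
The other patterns: stems whose last vowel is 'a' change the last vowel to 'o'; stems whose last vowel is 'u' add -en; stems whose last vowel is 'i' or 'o' delete the last vowel and add -ir.
So gupenef → gupenefeka.

gupenefeka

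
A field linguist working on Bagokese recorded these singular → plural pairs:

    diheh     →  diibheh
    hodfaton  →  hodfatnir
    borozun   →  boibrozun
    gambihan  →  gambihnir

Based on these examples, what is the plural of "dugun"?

borozun and hodfaton both end in -n yet inflect differently (boibrozun, hodfatnir), so the final letter is not what conditions the rule; the last vowel is.
"dugun" has last vowel 'u'. The one such stem in the data (borozun → boibrozun) inserts -ib- after the first vowel (as does diheh), so the same rule applies.
The other pattern: stems whose last vowel is 'a' or 'o' delete the last vowel and add -ir.
So dugun → duibgun.

duibgun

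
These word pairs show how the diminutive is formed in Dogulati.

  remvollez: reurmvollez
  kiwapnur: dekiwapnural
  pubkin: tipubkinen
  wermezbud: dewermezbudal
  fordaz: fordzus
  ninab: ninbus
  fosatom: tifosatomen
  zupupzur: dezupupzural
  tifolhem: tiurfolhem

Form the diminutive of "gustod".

fordaz and remvollez both end in -z yet inflect differently (fordzus, reurmvollez), so the final letter is not what conditions the rule; the last vowel is.
"gustod" has last vowel 'o'. The one such stem in the data (fosatom → tifosatomen) adds ti- … -en around the stem, so the same rule applies.
So gustod → tigustoden.

tigustoden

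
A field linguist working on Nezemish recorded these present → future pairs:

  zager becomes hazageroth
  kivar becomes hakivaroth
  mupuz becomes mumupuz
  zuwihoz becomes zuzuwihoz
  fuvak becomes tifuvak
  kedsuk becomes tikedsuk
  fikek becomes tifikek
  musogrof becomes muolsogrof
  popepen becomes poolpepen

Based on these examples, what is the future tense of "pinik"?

tipinik

"pinik" ends in -k. The stems ending in -k (fuvak → tifuvak, kedsuk → tikedsuk, fikek → tifikek) add the prefix ti-.
The other patterns: stems ending in -r add ha- … -oth around the stem; stems ending in -z repeat the first consonant+vowel as a prefix; stems ending in -f or -n insert -ol- after the first vowel.
So pinik → tipinik.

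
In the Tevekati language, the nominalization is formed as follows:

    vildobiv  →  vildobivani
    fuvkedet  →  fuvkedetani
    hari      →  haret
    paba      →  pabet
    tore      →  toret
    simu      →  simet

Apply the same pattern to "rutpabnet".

rutpabnetani

"rutpabnet" ends in a consonant. The stems ending in a consonant (fuvkedet → fuvkedetani, vildobiv → vildobivani) add -ani.
The other pattern: stems ending in a vowel drop the final letter and add -et.
So rutpabnet → rutpabnetani.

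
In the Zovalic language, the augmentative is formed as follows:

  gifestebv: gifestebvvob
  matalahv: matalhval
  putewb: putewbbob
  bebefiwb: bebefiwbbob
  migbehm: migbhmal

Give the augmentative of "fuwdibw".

matalahv and gifestebv both end in -v yet inflect differently (matalhval, gifestebvvob), so the final letter is not what conditions the rule; the second-to-last letter is.
"fuwdibw" has second-to-last letter 'b'. The one such stem in the data (gifestebv → gifestebvvob) doubles the final consonant and adds -ob (as do bebefiwb, putewb), so the same rule applies.
The other pattern: stems whose second-to-last letter is 'h' delete the last vowel and add -al.
So fuwdibw → fuwdibwwob.

fuwdibwwob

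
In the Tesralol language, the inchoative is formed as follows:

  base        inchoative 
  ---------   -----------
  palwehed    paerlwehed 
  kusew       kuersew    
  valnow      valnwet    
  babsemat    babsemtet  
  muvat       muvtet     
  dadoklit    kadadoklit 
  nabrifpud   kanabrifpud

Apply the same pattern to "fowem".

foerwem

kusew and valnow both end in -w yet inflect differently (kuersew, valnwet), so the final letter is not what conditions the rule; the last vowel is.
"fowem" has last vowel 'e'. The stems whose last vowel is 'e' (palwehed → paerlwehed, kusew → kuersew) insert -er- after the first vowel.
The other patterns: stems whose last vowel is 'a' or 'o' delete the last vowel and add -et; stems whose last vowel is 'i' or 'u' add the prefix ka-.
So fowem → foerwem.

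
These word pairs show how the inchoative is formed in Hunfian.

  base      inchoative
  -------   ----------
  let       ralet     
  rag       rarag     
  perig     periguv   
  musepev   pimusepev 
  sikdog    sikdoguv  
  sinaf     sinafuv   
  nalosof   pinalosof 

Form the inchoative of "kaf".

"kaf" has 1 vowel. The stems with 1 vowel (rag → rarag, let → ralet) add the prefix ra-.
So kaf → rakaf.

rakaf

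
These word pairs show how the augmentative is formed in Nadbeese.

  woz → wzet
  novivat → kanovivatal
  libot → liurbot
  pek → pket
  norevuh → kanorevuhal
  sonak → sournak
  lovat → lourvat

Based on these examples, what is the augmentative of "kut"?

ktet

pek and sonak both end in -k yet inflect differently (pket, sournak), so the final letter is not what conditions the rule; the number of vowels is.
"kut" has 1 vowel. The stems with 1 vowel (pek → pket, woz → wzet) delete the last vowel and add -et.
The other patterns: stems with 2 vowels insert -ur- after the first vowel; stems with 3 vowels add ka- … -al around the stem.
So kut → ktet.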